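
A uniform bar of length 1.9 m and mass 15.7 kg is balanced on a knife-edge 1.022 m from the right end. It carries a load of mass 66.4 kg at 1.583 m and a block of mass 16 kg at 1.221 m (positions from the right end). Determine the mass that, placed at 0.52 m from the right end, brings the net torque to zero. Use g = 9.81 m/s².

Sum moments about the knife-edge (at 1.022 m from the right end) (the support reaction has zero arm there).
Beam weight: 15.7 × 9.81 = 154 N down at 0.95 m → arm 0.072 m, τ = 154 × 0.072 = 11.09 N·m clockwise.
Load: 66.4 × 9.81 = 651.4 N down at 1.583 m → arm 0.561 m, τ = 651.4 × 0.561 = 365.4 N·m counterclockwise.
Block: 16 × 9.81 = 157 N down at 1.221 m → arm 0.199 m, τ = 157 × 0.199 = 31.24 N·m counterclockwise.
Net moment of known loads = 385.6 N·m counterclockwise.
An unknown mass m at 0.52 m has arm 0.502 m; its moment is m·g·0.502 clockwise.
Setting net torque to zero: m × 9.81 × 0.502 = 385.6 → m = 385.6 / (9.81 × 0.502) = 78.3 kg.

m ≈ 78.3 kg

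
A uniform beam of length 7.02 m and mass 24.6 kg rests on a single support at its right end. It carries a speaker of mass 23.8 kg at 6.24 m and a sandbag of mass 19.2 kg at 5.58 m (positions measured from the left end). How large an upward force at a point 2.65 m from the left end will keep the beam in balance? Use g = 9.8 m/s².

Taking torques about the right end:
Beam weight: 24.6 × 9.8 = 241.1 N down at 3.51 m → arm 3.51 m, τ = 241.1 × 3.51 = 846.3 N·m counterclockwise.
Speaker: 23.8 × 9.8 = 233.2 N down at 6.24 m → arm 0.78 m, τ = 233.2 × 0.78 = 181.9 N·m counterclockwise.
Sandbag: 19.2 × 9.8 = 188.2 N down at 5.58 m → arm 1.44 m, τ = 188.2 × 1.44 = 271 N·m counterclockwise.
Net moment of the loads = 1299 N·m counterclockwise.
The upward force F acts at a point 2.65 m from the left end, arm 4.37 m, giving F × 4.37 clockwise.
For rotational equilibrium, F × 4.37 = 1299, so F = 1299 / 4.37 = 297 N.

F ≈ 297 N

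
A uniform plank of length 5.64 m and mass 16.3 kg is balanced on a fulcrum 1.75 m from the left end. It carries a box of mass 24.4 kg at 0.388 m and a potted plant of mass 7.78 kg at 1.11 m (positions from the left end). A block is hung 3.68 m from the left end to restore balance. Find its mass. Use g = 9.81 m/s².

m ≈ 10.8 kg

Take moments about the fulcrum (at 1.75 m from the left end).
Beam weight: 16.3 × 9.81 = 159.9 N down at 2.82 m → arm 1.07 m, τ = 159.9 × 1.07 = 171.1 N·m clockwise.
Box: 24.4 × 9.81 = 239.4 N down at 0.388 m → arm 1.362 m, τ = 239.4 × 1.362 = 326.1 N·m counterclockwise.
Potted plant: 7.78 × 9.81 = 76.32 N down at 1.11 m → arm 0.64 m, τ = 76.32 × 0.64 = 48.84 N·m counterclockwise.
Net moment of known loads = 203.8 N·m counterclockwise.
An unknown mass m at 3.68 m has arm 1.93 m; its moment is m·g·1.93 clockwise.
Balancing moments: m × 9.81 × 1.93 = 203.8, giving m = 203.8 / (9.81 × 1.93) = 10.8 kg.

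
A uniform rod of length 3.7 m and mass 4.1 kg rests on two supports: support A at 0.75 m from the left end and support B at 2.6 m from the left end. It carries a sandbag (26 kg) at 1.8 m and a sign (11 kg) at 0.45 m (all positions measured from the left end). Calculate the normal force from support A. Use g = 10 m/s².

Choose support B as the axis so its reaction then has zero moment arm.
Beam weight: 4.1 × 10 = 41 N down at 1.85 m → arm 0.75 m, τ = 41 × 0.75 = 30.75 N·m counterclockwise.
Sandbag: 26 × 10 = 260 N down at 1.8 m → arm 0.8 m, τ = 260 × 0.8 = 208 N·m counterclockwise.
Sign: 11 × 10 = 110 N down at 0.45 m → arm 2.15 m, τ = 110 × 2.15 = 236.5 N·m counterclockwise.
Net load moment about support B = 475.2 N·m counterclockwise.
Reaction R at support A is upward at 0.75 m, arm 1.85 m → moment R × 1.85 clockwise.
Στ = 0 ⇒ R × 1.85 = 475.2 ⇒ R = 257 N.

R_A ≈ 257 N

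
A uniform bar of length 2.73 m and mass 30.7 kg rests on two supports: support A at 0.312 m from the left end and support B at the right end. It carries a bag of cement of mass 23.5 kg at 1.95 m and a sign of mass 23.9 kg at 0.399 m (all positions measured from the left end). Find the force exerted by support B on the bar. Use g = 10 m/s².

R_B ≈ 301 N

Choose support A as the axis so its reaction then has zero moment arm.
Beam weight: 30.7 × 10 = 307 N down at 1.365 m → arm 1.053 m, τ = 307 × 1.053 = 323.3 N·m clockwise.
Bag of cement: 23.5 × 10 = 235 N down at 1.95 m → arm 1.638 m, τ = 235 × 1.638 = 384.9 N·m clockwise.
Sign: 23.9 × 10 = 239 N down at 0.399 m → arm 0.087 m, τ = 239 × 0.087 = 20.79 N·m clockwise.
Net load moment about support A = 729 N·m clockwise.
Reaction R at support B is upward at 2.73 m, arm 2.418 m → moment R × 2.418 counterclockwise.
Setting net torque to zero: R × 2.418 = 729 → R = 301 N.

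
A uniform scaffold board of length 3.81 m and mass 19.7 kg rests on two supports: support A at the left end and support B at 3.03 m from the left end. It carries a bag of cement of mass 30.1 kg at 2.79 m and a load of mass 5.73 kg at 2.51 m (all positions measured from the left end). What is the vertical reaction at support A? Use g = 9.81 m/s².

R_A ≈ 105 N

Choose support B as the axis so its reaction then has zero moment arm.
Beam weight: 19.7 × 9.81 = 193.3 N down at 1.905 m → arm 1.125 m, τ = 193.3 × 1.125 = 217.5 N·m counterclockwise.
Bag of cement: 30.1 × 9.81 = 295.3 N down at 2.79 m → arm 0.24 m, τ = 295.3 × 0.24 = 70.87 N·m counterclockwise.
Load: 5.73 × 9.81 = 56.21 N down at 2.51 m → arm 0.52 m, τ = 56.21 × 0.52 = 29.23 N·m counterclockwise.
Net load moment about support B = 317.6 N·m counterclockwise.
Reaction R at support A is upward at 0 m, arm 3.03 m → moment R × 3.03 clockwise.
For rotational equilibrium, R × 3.03 = 317.6, so R = 105 N.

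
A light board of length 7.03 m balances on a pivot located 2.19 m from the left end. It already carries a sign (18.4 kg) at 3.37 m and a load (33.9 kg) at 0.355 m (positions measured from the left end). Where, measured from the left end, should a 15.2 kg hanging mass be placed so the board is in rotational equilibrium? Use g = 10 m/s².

x ≈ 4.85 m from the left end

Choose the pivot (at 2.19 m from the left end) as the axis so the support reaction has zero arm there.
Sign: 18.4 × 10 = 184 N down at 3.37 m → arm 1.18 m, τ = 184 × 1.18 = 217.1 N·m clockwise.
Load: 33.9 × 10 = 339 N down at 0.355 m → arm 1.835 m, τ = 339 × 1.835 = 622.1 N·m counterclockwise.
Net moment of existing loads = 405 N·m counterclockwise.
The hanging mass weighs 15.2 × 10 = 152 N and must supply an equal clockwise moment, so its lever arm about the pivot is 405 / 152 = 2.66 m.
That puts it at 2.19 + 2.66 = 4.85 m from the left end.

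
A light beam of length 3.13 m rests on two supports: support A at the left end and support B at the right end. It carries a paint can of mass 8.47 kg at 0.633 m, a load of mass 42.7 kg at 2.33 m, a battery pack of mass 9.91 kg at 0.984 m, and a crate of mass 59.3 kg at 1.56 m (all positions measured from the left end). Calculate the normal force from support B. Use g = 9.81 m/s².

R_B ≈ 649 N

Sum moments about support A (its reaction then has zero moment arm).
Paint can: 8.47 × 9.81 = 83.09 N down at 0.633 m → arm 0.633 m, τ = 83.09 × 0.633 = 52.6 N·m clockwise.
Load: 42.7 × 9.81 = 418.9 N down at 2.33 m → arm 2.33 m, τ = 418.9 × 2.33 = 976 N·m clockwise.
Battery pack: 9.91 × 9.81 = 97.22 N down at 0.984 m → arm 0.984 m, τ = 97.22 × 0.984 = 95.66 N·m clockwise.
Crate: 59.3 × 9.81 = 581.7 N down at 1.56 m → arm 1.56 m, τ = 581.7 × 1.56 = 907.5 N·m clockwise.
Net load moment about support A = 2032 N·m clockwise.
Reaction R at support B is upward at 3.13 m, arm 3.13 m → moment R × 3.13 counterclockwise.
For rotational equilibrium, R × 3.13 = 2032, so R = 649 N.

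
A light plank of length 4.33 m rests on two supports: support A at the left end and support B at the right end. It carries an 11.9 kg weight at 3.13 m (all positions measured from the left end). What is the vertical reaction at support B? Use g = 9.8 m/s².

R_B ≈ 84.3 N

Taking torques about support A:
Weight: 11.9 × 9.8 = 116.6 N down at 3.13 m → arm 3.13 m, τ = 116.6 × 3.13 = 365 N·m clockwise.
Net load moment about support A = 365 N·m clockwise.
Reaction R at support B is upward at 4.33 m, arm 4.33 m → moment R × 4.33 counterclockwise.
Balancing moments: R × 4.33 = 365, giving R = 84.3 N.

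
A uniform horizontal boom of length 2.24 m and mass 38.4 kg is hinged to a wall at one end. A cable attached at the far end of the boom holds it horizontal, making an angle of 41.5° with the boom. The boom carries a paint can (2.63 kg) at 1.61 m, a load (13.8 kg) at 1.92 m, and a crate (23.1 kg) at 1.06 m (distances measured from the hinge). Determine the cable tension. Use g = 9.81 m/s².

About the hinge:
Beam weight: 38.4 × 9.81 = 376.7 N down at 1.12 m → arm 1.12 m, τ = 376.7 × 1.12 = 421.9 N·m clockwise.
Paint can: 2.63 × 9.81 = 25.8 N down at 1.61 m → arm 1.61 m, τ = 25.8 × 1.61 = 41.54 N·m clockwise.
Load: 13.8 × 9.81 = 135.4 N down at 1.92 m → arm 1.92 m, τ = 135.4 × 1.92 = 260 N·m clockwise.
Crate: 23.1 × 9.81 = 226.6 N down at 1.06 m → arm 1.06 m, τ = 226.6 × 1.06 = 240.2 N·m clockwise.
Total clockwise load moment = 963.6 N·m.
The cable tension T acts at 2.24 m; only its component perpendicular to the boom, T sinθ, produces torque. sin 41.5° = 0.6626.
Στ = 0 ⇒ T × 2.24 × 0.6626 = 963.6 ⇒ T = 963.6 / 1.484 = 649 N.

T ≈ 649 N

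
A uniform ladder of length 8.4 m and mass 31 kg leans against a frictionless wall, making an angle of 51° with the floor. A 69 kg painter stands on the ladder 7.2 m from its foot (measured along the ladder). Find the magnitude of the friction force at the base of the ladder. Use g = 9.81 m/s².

f ≈ 593 N

Taking torques about the foot of the ladder:
Ladder weight 31×9.81 = 304.1 N acts at 4.2 m along the ladder; its horizontal arm is 4.2·cos51° = 2.643 m → τ = 803.7 N·m clockwise.
Painter: 69×9.81 = 676.9 N at 7.2 m → arm 4.531 m → τ = 3067 N·m clockwise.
Wall normal N acts horizontally at the top; its moment arm is the height L sinθ = 8.4·sin51° = 6.528 m, counterclockwise.
Balancing moments: N × 6.528 = 3871, giving N = 593 N.
ΣFx = 0: friction at the foot balances the wall's push, so f = N_wall = 593 N.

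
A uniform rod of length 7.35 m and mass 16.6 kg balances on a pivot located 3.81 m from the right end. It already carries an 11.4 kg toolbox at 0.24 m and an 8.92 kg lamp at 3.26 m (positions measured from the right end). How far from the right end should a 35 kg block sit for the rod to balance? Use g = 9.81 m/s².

x ≈ 5.18 m from the right end

About the pivot (at 3.81 m from the right end):
Beam weight: 16.6 × 9.81 = 162.8 N down at 3.675 m → arm 0.135 m, τ = 162.8 × 0.135 = 21.98 N·m clockwise.
Toolbox: 11.4 × 9.81 = 111.8 N down at 0.24 m → arm 3.57 m, τ = 111.8 × 3.57 = 399.1 N·m clockwise.
Lamp: 8.92 × 9.81 = 87.51 N down at 3.26 m → arm 0.55 m, τ = 87.51 × 0.55 = 48.13 N·m clockwise.
Net moment of existing loads = 469.2 N·m clockwise.
The block weighs 35 × 9.81 = 343.4 N and must supply an equal counterclockwise moment, so its lever arm about the pivot is 469.2 / 343.4 = 1.37 m.
That puts it at 3.81 + 1.37 = 5.18 m from the right end.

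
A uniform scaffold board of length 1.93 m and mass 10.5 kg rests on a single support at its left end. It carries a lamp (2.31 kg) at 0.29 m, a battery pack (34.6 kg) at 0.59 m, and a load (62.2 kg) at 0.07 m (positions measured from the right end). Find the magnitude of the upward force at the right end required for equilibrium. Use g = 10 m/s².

Choose the left end as the axis so the unknown pivot reaction has zero arm there.
Beam weight: 10.5 × 10 = 105 N down at 0.965 m → arm 0.965 m, τ = 105 × 0.965 = 101.3 N·m clockwise.
Lamp: 2.31 × 10 = 23.1 N down at 0.29 m → arm 1.64 m, τ = 23.1 × 1.64 = 37.88 N·m clockwise.
Battery pack: 34.6 × 10 = 346 N down at 0.59 m → arm 1.34 m, τ = 346 × 1.34 = 463.6 N·m clockwise.
Load: 62.2 × 10 = 622 N down at 0.07 m → arm 1.86 m, τ = 622 × 1.86 = 1157 N·m clockwise.
Net moment of the loads = 1760 N·m clockwise.
The upward force F acts at the right end, arm 1.93 m, giving F × 1.93 counterclockwise.
Στ = 0 ⇒ F × 1.93 = 1760 ⇒ F = 1760 / 1.93 = 912 N.

F ≈ 912 N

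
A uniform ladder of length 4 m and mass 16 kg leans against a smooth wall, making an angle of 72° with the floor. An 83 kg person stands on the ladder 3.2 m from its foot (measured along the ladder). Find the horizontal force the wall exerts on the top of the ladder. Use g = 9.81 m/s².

N_wall ≈ 237 N

About the foot of the ladder:
Ladder weight 16×9.81 = 157 N acts at 2 m along the ladder; its horizontal arm is 2·cos72° = 0.618 m → τ = 97.03 N·m clockwise.
Person: 83×9.81 = 814.2 N at 3.2 m → arm 0.9889 m → τ = 805.2 N·m clockwise.
Wall normal N acts horizontally at the top; its moment arm is the height L sinθ = 4·sin72° = 3.804 m, counterclockwise.
Setting net torque to zero: N × 3.804 = 902.2 → N = 237 N.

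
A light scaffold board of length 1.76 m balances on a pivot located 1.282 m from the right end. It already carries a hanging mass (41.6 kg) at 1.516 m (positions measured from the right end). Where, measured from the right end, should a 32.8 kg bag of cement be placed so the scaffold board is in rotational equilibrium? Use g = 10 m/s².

x ≈ 0.985 m from the right end

Take moments about the pivot (at 1.282 m from the right end).
Hanging mass: 41.6 × 10 = 416 N down at 1.516 m → arm 0.234 m, τ = 416 × 0.234 = 97.34 N·m counterclockwise.
Net moment of existing loads = 97.34 N·m counterclockwise.
The bag of cement weighs 32.8 × 10 = 328 N and must supply an equal clockwise moment, so its lever arm about the pivot is 97.34 / 328 = 0.297 m.
That puts it at 1.282 − 0.297 = 0.985 m from the right end.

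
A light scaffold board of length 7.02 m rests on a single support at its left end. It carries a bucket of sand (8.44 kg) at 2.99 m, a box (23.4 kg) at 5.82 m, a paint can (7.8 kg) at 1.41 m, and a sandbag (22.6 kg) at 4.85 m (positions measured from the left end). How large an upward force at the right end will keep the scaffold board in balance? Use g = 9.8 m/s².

F ≈ 394 N

Choose the left end as the axis so the unknown pivot reaction has zero arm there.
Bucket of sand: 8.44 × 9.8 = 82.71 N down at 2.99 m → arm 2.99 m, τ = 82.71 × 2.99 = 247.3 N·m clockwise.
Box: 23.4 × 9.8 = 229.3 N down at 5.82 m → arm 5.82 m, τ = 229.3 × 5.82 = 1335 N·m clockwise.
Paint can: 7.8 × 9.8 = 76.44 N down at 1.41 m → arm 1.41 m, τ = 76.44 × 1.41 = 107.8 N·m clockwise.
Sandbag: 22.6 × 9.8 = 221.5 N down at 4.85 m → arm 4.85 m, τ = 221.5 × 4.85 = 1074 N·m clockwise.
Net moment of the loads = 2764 N·m clockwise.
The upward force F acts at the right end, arm 7.02 m, giving F × 7.02 counterclockwise.
For rotational equilibrium, F × 7.02 = 2764, so F = 2764 / 7.02 = 394 N.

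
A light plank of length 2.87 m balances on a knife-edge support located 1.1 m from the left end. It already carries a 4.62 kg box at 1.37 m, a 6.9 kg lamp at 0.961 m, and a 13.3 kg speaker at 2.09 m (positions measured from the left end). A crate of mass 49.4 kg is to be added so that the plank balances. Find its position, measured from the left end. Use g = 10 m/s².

Take moments about the knife-edge support (at 1.1 m from the left end).
Box: 4.62 × 10 = 46.2 N down at 1.37 m → arm 0.27 m, τ = 46.2 × 0.27 = 12.47 N·m clockwise.
Lamp: 6.9 × 10 = 69 N down at 0.961 m → arm 0.139 m, τ = 69 × 0.139 = 9.591 N·m counterclockwise.
Speaker: 13.3 × 10 = 133 N down at 2.09 m → arm 0.99 m, τ = 133 × 0.99 = 131.7 N·m clockwise.
Net moment of existing loads = 134.6 N·m clockwise.
The crate weighs 49.4 × 10 = 494 N and must supply an equal counterclockwise moment, so its lever arm about the knife-edge support is 134.6 / 494 = 0.272 m.
That puts it at 1.1 − 0.272 = 0.828 m from the left end.

x ≈ 0.828 m from the left end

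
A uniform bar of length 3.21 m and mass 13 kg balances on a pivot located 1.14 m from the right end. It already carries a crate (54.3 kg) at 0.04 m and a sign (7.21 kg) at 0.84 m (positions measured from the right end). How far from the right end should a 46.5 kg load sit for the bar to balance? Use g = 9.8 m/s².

x ≈ 2.34 m from the right end

Take moments about the pivot (at 1.14 m from the right end).
Beam weight: 13 × 9.8 = 127.4 N down at 1.605 m → arm 0.465 m, τ = 127.4 × 0.465 = 59.24 N·m counterclockwise.
Crate: 54.3 × 9.8 = 532.1 N down at 0.04 m → arm 1.1 m, τ = 532.1 × 1.1 = 585.3 N·m clockwise.
Sign: 7.21 × 9.8 = 70.66 N down at 0.84 m → arm 0.3 m, τ = 70.66 × 0.3 = 21.2 N·m clockwise.
Net moment of existing loads = 547.3 N·m clockwise.
The load weighs 46.5 × 9.8 = 455.7 N and must supply an equal counterclockwise moment, so its lever arm about the pivot is 547.3 / 455.7 = 1.2 m.
That puts it at 1.14 + 1.2 = 2.34 m from the right end.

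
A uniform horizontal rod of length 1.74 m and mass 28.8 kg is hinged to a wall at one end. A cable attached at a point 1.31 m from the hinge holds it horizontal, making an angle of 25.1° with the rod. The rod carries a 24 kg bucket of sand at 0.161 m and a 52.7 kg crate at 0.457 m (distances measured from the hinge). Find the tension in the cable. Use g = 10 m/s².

Take moments about the hinge.
Beam weight: 28.8 × 10 = 288 N down at 0.87 m → arm 0.87 m, τ = 288 × 0.87 = 250.6 N·m clockwise.
Bucket of sand: 24 × 10 = 240 N down at 0.161 m → arm 0.161 m, τ = 240 × 0.161 = 38.64 N·m clockwise.
Crate: 52.7 × 10 = 527 N down at 0.457 m → arm 0.457 m, τ = 527 × 0.457 = 240.8 N·m clockwise.
Total clockwise load moment = 530 N·m.
The cable tension T acts at 1.31 m; only its component perpendicular to the rod, T sinθ, produces torque. sin 25.1° = 0.4242.
Balancing moments: T × 1.31 × 0.4242 = 530, giving T = 530 / 0.5557 = 954 N.

T ≈ 954 N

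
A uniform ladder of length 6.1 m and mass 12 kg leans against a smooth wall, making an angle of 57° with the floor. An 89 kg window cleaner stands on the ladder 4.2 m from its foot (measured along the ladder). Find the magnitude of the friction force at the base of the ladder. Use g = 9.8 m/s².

About the foot of the ladder:
Ladder weight 12×9.8 = 117.6 N acts at 3.05 m along the ladder; its horizontal arm is 3.05·cos57° = 1.661 m → τ = 195.3 N·m clockwise.
Window cleaner: 89×9.8 = 872.2 N at 4.2 m → arm 2.287 m → τ = 1995 N·m clockwise.
Wall normal N acts horizontally at the top; its moment arm is the height L sinθ = 6.1·sin57° = 5.116 m, counterclockwise.
Balancing moments: N × 5.116 = 2190, giving N = 428 N.
ΣFx = 0: friction at the foot balances the wall's push, so f = N_wall = 428 N.

f ≈ 428 N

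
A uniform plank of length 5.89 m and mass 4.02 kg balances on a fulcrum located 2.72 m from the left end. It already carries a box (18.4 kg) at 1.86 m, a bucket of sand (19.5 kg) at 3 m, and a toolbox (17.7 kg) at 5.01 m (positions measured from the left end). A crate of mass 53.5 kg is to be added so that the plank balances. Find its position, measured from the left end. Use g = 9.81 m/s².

About the fulcrum (at 2.72 m from the left end):
Beam weight: 4.02 × 9.81 = 39.44 N down at 2.945 m → arm 0.225 m, τ = 39.44 × 0.225 = 8.874 N·m clockwise.
Box: 18.4 × 9.81 = 180.5 N down at 1.86 m → arm 0.86 m, τ = 180.5 × 0.86 = 155.2 N·m counterclockwise.
Bucket of sand: 19.5 × 9.81 = 191.3 N down at 3 m → arm 0.28 m, τ = 191.3 × 0.28 = 53.56 N·m clockwise.
Toolbox: 17.7 × 9.81 = 173.6 N down at 5.01 m → arm 2.29 m, τ = 173.6 × 2.29 = 397.5 N·m clockwise.
Net moment of existing loads = 304.7 N·m clockwise.
The crate weighs 53.5 × 9.81 = 524.8 N and must supply an equal counterclockwise moment, so its lever arm about the fulcrum is 304.7 / 524.8 = 0.581 m.
That puts it at 2.72 − 0.581 = 2.14 m from the left end.

x ≈ 2.14 m from the left end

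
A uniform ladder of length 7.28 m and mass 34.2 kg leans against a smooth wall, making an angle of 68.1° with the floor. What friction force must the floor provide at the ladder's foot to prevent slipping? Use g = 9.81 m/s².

Take moments about the foot of the ladder.
Ladder weight 34.2×9.81 = 335.5 N acts at 3.64 m along the ladder; its horizontal arm is 3.64·cos68.1° = 1.358 m → τ = 455.6 N·m clockwise.
Wall normal N acts horizontally at the top; its moment arm is the height L sinθ = 7.28·sin68.1° = 6.755 m, counterclockwise.
For rotational equilibrium, N × 6.755 = 455.6, so N = 67.4 N.
ΣFx = 0: friction at the foot balances the wall's push, so f = N_wall = 67.4 N.

f ≈ 67.4 N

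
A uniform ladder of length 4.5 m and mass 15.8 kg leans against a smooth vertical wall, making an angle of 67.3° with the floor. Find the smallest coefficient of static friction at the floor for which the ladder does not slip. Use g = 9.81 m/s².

Take moments about the foot of the ladder.
Ladder weight 15.8×9.81 = 155 N acts at 2.25 m along the ladder; its horizontal arm is 2.25·cos67.3° = 0.8683 m → τ = 134.6 N·m clockwise.
Wall normal N acts horizontally at the top; its moment arm is the height L sinθ = 4.5·sin67.3° = 4.151 m, counterclockwise.
Στ = 0 ⇒ N × 4.151 = 134.6 ⇒ N = 32.43 N.
ΣFx = 0 ⇒ f = N_wall = 32.43 N. ΣFy = 0 ⇒ N_floor = 155 N.
μ_min = f / N_floor = 32.43 / 155 = 0.209.

μ_min ≈ 0.209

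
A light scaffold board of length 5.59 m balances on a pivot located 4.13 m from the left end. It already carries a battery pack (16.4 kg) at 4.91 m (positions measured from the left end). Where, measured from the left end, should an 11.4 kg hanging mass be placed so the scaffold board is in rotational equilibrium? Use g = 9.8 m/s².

x ≈ 3.01 m from the left end

Taking torques about the pivot (at 4.13 m from the left end):
Battery pack: 16.4 × 9.8 = 160.7 N down at 4.91 m → arm 0.78 m, τ = 160.7 × 0.78 = 125.3 N·m clockwise.
Net moment of existing loads = 125.3 N·m clockwise.
The hanging mass weighs 11.4 × 9.8 = 111.7 N and must supply an equal counterclockwise moment, so its lever arm about the pivot is 125.3 / 111.7 = 1.12 m.
That puts it at 4.13 − 1.12 = 3.01 m from the left end.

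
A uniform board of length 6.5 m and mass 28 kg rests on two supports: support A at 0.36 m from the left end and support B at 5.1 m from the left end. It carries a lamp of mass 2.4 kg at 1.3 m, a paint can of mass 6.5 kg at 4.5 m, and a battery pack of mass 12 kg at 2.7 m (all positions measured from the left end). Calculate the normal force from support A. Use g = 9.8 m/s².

R_A ≈ 194 N

Sum moments about support B (its reaction then has zero moment arm).
Beam weight: 28 × 9.8 = 274.4 N down at 3.25 m → arm 1.85 m, τ = 274.4 × 1.85 = 507.6 N·m counterclockwise.
Lamp: 2.4 × 9.8 = 23.52 N down at 1.3 m → arm 3.8 m, τ = 23.52 × 3.8 = 89.38 N·m counterclockwise.
Paint can: 6.5 × 9.8 = 63.7 N down at 4.5 m → arm 0.6 m, τ = 63.7 × 0.6 = 38.22 N·m counterclockwise.
Battery pack: 12 × 9.8 = 117.6 N down at 2.7 m → arm 2.4 m, τ = 117.6 × 2.4 = 282.2 N·m counterclockwise.
Net load moment about support B = 917.4 N·m counterclockwise.
Reaction R at support A is upward at 0.36 m, arm 4.74 m → moment R × 4.74 clockwise.
Setting net torque to zero: R × 4.74 = 917.4 → R = 194 N.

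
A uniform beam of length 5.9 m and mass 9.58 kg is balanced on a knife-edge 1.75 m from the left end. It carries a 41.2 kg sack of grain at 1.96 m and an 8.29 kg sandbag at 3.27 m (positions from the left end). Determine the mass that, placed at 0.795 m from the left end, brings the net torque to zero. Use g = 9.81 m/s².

m ≈ 34.3 kg

Sum moments about the knife-edge (at 1.75 m from the left end) (the support reaction has zero arm there).
Beam weight: 9.58 × 9.81 = 93.98 N down at 2.95 m → arm 1.2 m, τ = 93.98 × 1.2 = 112.8 N·m clockwise.
Sack of grain: 41.2 × 9.81 = 404.2 N down at 1.96 m → arm 0.21 m, τ = 404.2 × 0.21 = 84.88 N·m clockwise.
Sandbag: 8.29 × 9.81 = 81.32 N down at 3.27 m → arm 1.52 m, τ = 81.32 × 1.52 = 123.6 N·m clockwise.
Net moment of known loads = 321.3 N·m clockwise.
An unknown mass m at 0.795 m has arm 0.955 m; its moment is m·g·0.955 counterclockwise.
Setting net torque to zero: m × 9.81 × 0.955 = 321.3 → m = 321.3 / (9.81 × 0.955) = 34.3 kg.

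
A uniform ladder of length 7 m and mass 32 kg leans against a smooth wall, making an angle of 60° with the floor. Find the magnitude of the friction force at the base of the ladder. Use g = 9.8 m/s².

Sum moments about the foot of the ladder (the floor normal and friction both act there and drop out).
Ladder weight 32×9.8 = 313.6 N acts at 3.5 m along the ladder; its horizontal arm is 3.5·cos60° = 1.75 m → τ = 548.8 N·m clockwise.
Wall normal N acts horizontally at the top; its moment arm is the height L sinθ = 7·sin60° = 6.062 m, counterclockwise.
Στ = 0 ⇒ N × 6.062 = 548.8 ⇒ N = 90.5 N.
ΣFx = 0: friction at the foot balances the wall's push, so f = N_wall = 90.5 N.

f ≈ 90.5 N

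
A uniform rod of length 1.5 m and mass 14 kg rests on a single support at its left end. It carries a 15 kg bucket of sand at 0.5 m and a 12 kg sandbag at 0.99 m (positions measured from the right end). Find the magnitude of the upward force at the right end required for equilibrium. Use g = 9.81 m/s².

F ≈ 207 N

Taking torques about the left end:
Beam weight: 14 × 9.81 = 137.3 N down at 0.75 m → arm 0.75 m, τ = 137.3 × 0.75 = 103 N·m clockwise.
Bucket of sand: 15 × 9.81 = 147.2 N down at 0.5 m → arm 1 m, τ = 147.2 × 1 = 147.2 N·m clockwise.
Sandbag: 12 × 9.81 = 117.7 N down at 0.99 m → arm 0.51 m, τ = 117.7 × 0.51 = 60.03 N·m clockwise.
Net moment of the loads = 310.2 N·m clockwise.
The upward force F acts at the right end, arm 1.5 m, giving F × 1.5 counterclockwise.
For rotational equilibrium, F × 1.5 = 310.2, so F = 310.2 / 1.5 = 207 N.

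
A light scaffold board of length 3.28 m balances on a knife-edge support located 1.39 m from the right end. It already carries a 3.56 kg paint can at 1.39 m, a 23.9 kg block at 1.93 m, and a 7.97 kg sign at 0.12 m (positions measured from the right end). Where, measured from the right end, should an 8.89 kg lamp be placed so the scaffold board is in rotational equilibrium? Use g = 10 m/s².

x ≈ 1.08 m from the right end

Taking torques about the knife-edge support (at 1.39 m from the right end):
Paint can: acts at the knife-edge support, moment arm 0 → no torque.
Block: 23.9 × 10 = 239 N down at 1.93 m → arm 0.54 m, τ = 239 × 0.54 = 129.1 N·m counterclockwise.
Sign: 7.97 × 10 = 79.7 N down at 0.12 m → arm 1.27 m, τ = 79.7 × 1.27 = 101.2 N·m clockwise.
Net moment of existing loads = 27.9 N·m counterclockwise.
The lamp weighs 8.89 × 10 = 88.9 N and must supply an equal clockwise moment, so its lever arm about the knife-edge support is 27.9 / 88.9 = 0.314 m.
That puts it at 1.39 − 0.314 = 1.08 m from the right end.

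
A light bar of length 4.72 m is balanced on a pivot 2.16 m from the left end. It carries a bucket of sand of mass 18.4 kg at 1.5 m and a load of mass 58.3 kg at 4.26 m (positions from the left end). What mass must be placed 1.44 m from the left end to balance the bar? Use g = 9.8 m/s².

Take moments about the pivot (at 2.16 m from the left end).
Bucket of sand: 18.4 × 9.8 = 180.3 N down at 1.5 m → arm 0.66 m, τ = 180.3 × 0.66 = 119 N·m counterclockwise.
Load: 58.3 × 9.8 = 571.3 N down at 4.26 m → arm 2.1 m, τ = 571.3 × 2.1 = 1200 N·m clockwise.
Net moment of known loads = 1081 N·m clockwise.
An unknown mass m at 1.44 m has arm 0.72 m; its moment is m·g·0.72 counterclockwise.
Balancing moments: m × 9.8 × 0.72 = 1081, giving m = 1081 / (9.8 × 0.72) = 153 kg.

m ≈ 153 kg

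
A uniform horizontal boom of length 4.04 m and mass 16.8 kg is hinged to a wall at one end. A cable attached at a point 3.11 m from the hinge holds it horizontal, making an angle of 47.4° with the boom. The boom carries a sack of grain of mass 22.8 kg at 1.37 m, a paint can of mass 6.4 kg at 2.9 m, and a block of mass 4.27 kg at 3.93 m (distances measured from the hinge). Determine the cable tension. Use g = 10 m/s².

T ≈ 439 N

Taking torques about the hinge:
Beam weight: 16.8 × 10 = 168 N down at 2.02 m → arm 2.02 m, τ = 168 × 2.02 = 339.4 N·m clockwise.
Sack of grain: 22.8 × 10 = 228 N down at 1.37 m → arm 1.37 m, τ = 228 × 1.37 = 312.4 N·m clockwise.
Paint can: 6.4 × 10 = 64 N down at 2.9 m → arm 2.9 m, τ = 64 × 2.9 = 185.6 N·m clockwise.
Block: 4.27 × 10 = 42.7 N down at 3.93 m → arm 3.93 m, τ = 42.7 × 3.93 = 167.8 N·m clockwise.
Total clockwise load moment = 1005 N·m.
The cable tension T acts at 3.11 m; only its component perpendicular to the boom, T sinθ, produces torque. sin 47.4° = 0.7361.
For rotational equilibrium, T × 3.11 × 0.7361 = 1005, so T = 1005 / 2.289 = 439 N.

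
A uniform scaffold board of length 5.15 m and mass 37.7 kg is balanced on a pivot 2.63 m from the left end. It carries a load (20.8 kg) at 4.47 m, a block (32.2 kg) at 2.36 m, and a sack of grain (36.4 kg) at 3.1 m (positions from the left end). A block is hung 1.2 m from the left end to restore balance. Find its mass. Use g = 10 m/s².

m ≈ 31.2 kg

Taking torques about the pivot (at 2.63 m from the left end):
Beam weight: 37.7 × 10 = 377 N down at 2.575 m → arm 0.055 m, τ = 377 × 0.055 = 20.73 N·m counterclockwise.
Load: 20.8 × 10 = 208 N down at 4.47 m → arm 1.84 m, τ = 208 × 1.84 = 382.7 N·m clockwise.
Block: 32.2 × 10 = 322 N down at 2.36 m → arm 0.27 m, τ = 322 × 0.27 = 86.94 N·m counterclockwise.
Sack of grain: 36.4 × 10 = 364 N down at 3.1 m → arm 0.47 m, τ = 364 × 0.47 = 171.1 N·m clockwise.
Net moment of known loads = 446.1 N·m clockwise.
An unknown mass m at 1.2 m has arm 1.43 m; its moment is m·g·1.43 counterclockwise.
For rotational equilibrium, m × 10 × 1.43 = 446.1, so m = 446.1 / (10 × 1.43) = 31.2 kg.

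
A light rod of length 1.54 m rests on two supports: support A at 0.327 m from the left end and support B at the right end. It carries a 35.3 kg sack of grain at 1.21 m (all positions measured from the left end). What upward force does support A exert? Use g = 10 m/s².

Taking torques about support B:
Sack of grain: 35.3 × 10 = 353 N down at 1.21 m → arm 0.33 m, τ = 353 × 0.33 = 116.5 N·m counterclockwise.
Net load moment about support B = 116.5 N·m counterclockwise.
Reaction R at support A is upward at 0.327 m, arm 1.213 m → moment R × 1.213 clockwise.
Setting net torque to zero: R × 1.213 = 116.5 → R = 96 N.

R_A ≈ 96 N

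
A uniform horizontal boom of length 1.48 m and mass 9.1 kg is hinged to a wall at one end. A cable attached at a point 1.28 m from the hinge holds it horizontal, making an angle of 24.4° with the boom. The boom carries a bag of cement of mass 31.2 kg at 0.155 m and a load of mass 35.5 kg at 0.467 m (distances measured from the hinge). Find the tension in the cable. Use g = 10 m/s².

T ≈ 532 N

Taking torques about the hinge:
Beam weight: 9.1 × 10 = 91 N down at 0.74 m → arm 0.74 m, τ = 91 × 0.74 = 67.34 N·m clockwise.
Bag of cement: 31.2 × 10 = 312 N down at 0.155 m → arm 0.155 m, τ = 312 × 0.155 = 48.36 N·m clockwise.
Load: 35.5 × 10 = 355 N down at 0.467 m → arm 0.467 m, τ = 355 × 0.467 = 165.8 N·m clockwise.
Total clockwise load moment = 281.5 N·m.
The cable tension T acts at 1.28 m; only its component perpendicular to the boom, T sinθ, produces torque. sin 24.4° = 0.4131.
For rotational equilibrium, T × 1.28 × 0.4131 = 281.5, so T = 281.5 / 0.5288 = 532 N.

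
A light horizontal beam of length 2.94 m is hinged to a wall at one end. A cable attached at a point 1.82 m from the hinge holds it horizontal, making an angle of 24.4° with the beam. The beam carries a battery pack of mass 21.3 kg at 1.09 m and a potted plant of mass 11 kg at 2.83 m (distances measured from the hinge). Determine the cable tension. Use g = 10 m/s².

Taking torques about the hinge:
Battery pack: 21.3 × 10 = 213 N down at 1.09 m → arm 1.09 m, τ = 213 × 1.09 = 232.2 N·m clockwise.
Potted plant: 11 × 10 = 110 N down at 2.83 m → arm 2.83 m, τ = 110 × 2.83 = 311.3 N·m clockwise.
Total clockwise load moment = 543.5 N·m.
The cable tension T acts at 1.82 m; only its component perpendicular to the beam, T sinθ, produces torque. sin 24.4° = 0.4131.
Στ = 0 ⇒ T × 1.82 × 0.4131 = 543.5 ⇒ T = 543.5 / 0.7518 = 723 N.

T ≈ 723 N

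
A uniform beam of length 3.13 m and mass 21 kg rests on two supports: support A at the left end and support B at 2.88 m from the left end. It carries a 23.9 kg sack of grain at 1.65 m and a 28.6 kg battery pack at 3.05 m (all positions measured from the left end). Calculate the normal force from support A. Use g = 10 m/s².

Choose support B as the axis so its reaction then has zero moment arm.
Beam weight: 21 × 10 = 210 N down at 1.565 m → arm 1.315 m, τ = 210 × 1.315 = 276.1 N·m counterclockwise.
Sack of grain: 23.9 × 10 = 239 N down at 1.65 m → arm 1.23 m, τ = 239 × 1.23 = 294 N·m counterclockwise.
Battery pack: 28.6 × 10 = 286 N down at 3.05 m → arm 0.17 m, τ = 286 × 0.17 = 48.62 N·m clockwise.
Net load moment about support B = 521.5 N·m counterclockwise.
Reaction R at support A is upward at 0 m, arm 2.88 m → moment R × 2.88 clockwise.
Setting net torque to zero: R × 2.88 = 521.5 → R = 181 N.

R_A ≈ 181 N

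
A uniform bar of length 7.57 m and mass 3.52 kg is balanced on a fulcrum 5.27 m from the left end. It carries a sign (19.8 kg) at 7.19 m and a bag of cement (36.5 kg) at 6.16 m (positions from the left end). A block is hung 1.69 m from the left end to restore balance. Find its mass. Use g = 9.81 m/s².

m ≈ 18.2 kg

About the fulcrum (at 5.27 m from the left end):
Beam weight: 3.52 × 9.81 = 34.53 N down at 3.785 m → arm 1.485 m, τ = 34.53 × 1.485 = 51.28 N·m counterclockwise.
Sign: 19.8 × 9.81 = 194.2 N down at 7.19 m → arm 1.92 m, τ = 194.2 × 1.92 = 372.9 N·m clockwise.
Bag of cement: 36.5 × 9.81 = 358.1 N down at 6.16 m → arm 0.89 m, τ = 358.1 × 0.89 = 318.7 N·m clockwise.
Net moment of known loads = 640.3 N·m clockwise.
An unknown mass m at 1.69 m has arm 3.58 m; its moment is m·g·3.58 counterclockwise.
Στ = 0 ⇒ m × 9.81 × 3.58 = 640.3 ⇒ m = 640.3 / (9.81 × 3.58) = 18.2 kg.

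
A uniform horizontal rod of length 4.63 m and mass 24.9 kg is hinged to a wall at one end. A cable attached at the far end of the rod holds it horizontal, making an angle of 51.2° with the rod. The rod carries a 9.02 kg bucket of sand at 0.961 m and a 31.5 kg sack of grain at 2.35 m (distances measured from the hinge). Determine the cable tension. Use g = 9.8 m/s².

T ≈ 381 N

Sum moments about the hinge (the unknown hinge reaction has zero arm there).
Beam weight: 24.9 × 9.8 = 244 N down at 2.315 m → arm 2.315 m, τ = 244 × 2.315 = 564.9 N·m clockwise.
Bucket of sand: 9.02 × 9.8 = 88.4 N down at 0.961 m → arm 0.961 m, τ = 88.4 × 0.961 = 84.95 N·m clockwise.
Sack of grain: 31.5 × 9.8 = 308.7 N down at 2.35 m → arm 2.35 m, τ = 308.7 × 2.35 = 725.4 N·m clockwise.
Total clockwise load moment = 1375 N·m.
The cable tension T acts at 4.63 m; only its component perpendicular to the rod, T sinθ, produces torque. sin 51.2° = 0.7793.
Setting net torque to zero: T × 4.63 × 0.7793 = 1375 → T = 1375 / 3.608 = 381 N.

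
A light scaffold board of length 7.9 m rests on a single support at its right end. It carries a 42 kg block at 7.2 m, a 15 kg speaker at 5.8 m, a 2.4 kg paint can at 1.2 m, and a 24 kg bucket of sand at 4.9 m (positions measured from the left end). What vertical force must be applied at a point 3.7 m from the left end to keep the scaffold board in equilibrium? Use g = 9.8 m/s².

Taking torques about the right end:
Block: 42 × 9.8 = 411.6 N down at 7.2 m → arm 0.7 m, τ = 411.6 × 0.7 = 288.1 N·m counterclockwise.
Speaker: 15 × 9.8 = 147 N down at 5.8 m → arm 2.1 m, τ = 147 × 2.1 = 308.7 N·m counterclockwise.
Paint can: 2.4 × 9.8 = 23.52 N down at 1.2 m → arm 6.7 m, τ = 23.52 × 6.7 = 157.6 N·m counterclockwise.
Bucket of sand: 24 × 9.8 = 235.2 N down at 4.9 m → arm 3 m, τ = 235.2 × 3 = 705.6 N·m counterclockwise.
Net moment of the loads = 1460 N·m counterclockwise.
The upward force F acts at a point 3.7 m from the left end, arm 4.2 m, giving F × 4.2 clockwise.
Setting net torque to zero: F × 4.2 = 1460 → F = 1460 / 4.2 = 348 N.

F ≈ 348 N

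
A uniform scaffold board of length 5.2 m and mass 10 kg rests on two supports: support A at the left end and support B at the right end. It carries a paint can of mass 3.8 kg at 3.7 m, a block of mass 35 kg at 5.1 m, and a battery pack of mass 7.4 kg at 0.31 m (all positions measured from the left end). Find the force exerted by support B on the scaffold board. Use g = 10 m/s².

R_B ≈ 425 N

About support A:
Beam weight: 10 × 10 = 100 N down at 2.6 m → arm 2.6 m, τ = 100 × 2.6 = 260 N·m clockwise.
Paint can: 3.8 × 10 = 38 N down at 3.7 m → arm 3.7 m, τ = 38 × 3.7 = 140.6 N·m clockwise.
Block: 35 × 10 = 350 N down at 5.1 m → arm 5.1 m, τ = 350 × 5.1 = 1785 N·m clockwise.
Battery pack: 7.4 × 10 = 74 N down at 0.31 m → arm 0.31 m, τ = 74 × 0.31 = 22.94 N·m clockwise.
Net load moment about support A = 2209 N·m clockwise.
Reaction R at support B is upward at 5.2 m, arm 5.2 m → moment R × 5.2 counterclockwise.
Balancing moments: R × 5.2 = 2209, giving R = 425 N.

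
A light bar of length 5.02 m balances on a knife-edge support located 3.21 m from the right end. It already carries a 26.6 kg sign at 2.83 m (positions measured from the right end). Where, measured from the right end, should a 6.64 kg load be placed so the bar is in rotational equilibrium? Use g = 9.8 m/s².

Taking torques about the knife-edge support (at 3.21 m from the right end):
Sign: 26.6 × 9.8 = 260.7 N down at 2.83 m → arm 0.38 m, τ = 260.7 × 0.38 = 99.07 N·m clockwise.
Net moment of existing loads = 99.07 N·m clockwise.
The load weighs 6.64 × 9.8 = 65.07 N and must supply an equal counterclockwise moment, so its lever arm about the knife-edge support is 99.07 / 65.07 = 1.52 m.
That puts it at 3.21 + 1.52 = 4.73 m from the right end.

x ≈ 4.73 m from the right end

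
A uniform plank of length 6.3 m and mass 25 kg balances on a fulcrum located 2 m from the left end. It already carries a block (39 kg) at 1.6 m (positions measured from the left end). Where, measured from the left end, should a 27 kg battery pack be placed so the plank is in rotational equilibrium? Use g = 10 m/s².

Choose the fulcrum (at 2 m from the left end) as the axis so the support reaction has zero arm there.
Beam weight: 25 × 10 = 250 N down at 3.15 m → arm 1.15 m, τ = 250 × 1.15 = 287.5 N·m clockwise.
Block: 39 × 10 = 390 N down at 1.6 m → arm 0.4 m, τ = 390 × 0.4 = 156 N·m counterclockwise.
Net moment of existing loads = 131.5 N·m clockwise.
The battery pack weighs 27 × 10 = 270 N and must supply an equal counterclockwise moment, so its lever arm about the fulcrum is 131.5 / 270 = 0.487 m.
That puts it at 2 − 0.487 = 1.51 m from the left end.

x ≈ 1.51 m from the left end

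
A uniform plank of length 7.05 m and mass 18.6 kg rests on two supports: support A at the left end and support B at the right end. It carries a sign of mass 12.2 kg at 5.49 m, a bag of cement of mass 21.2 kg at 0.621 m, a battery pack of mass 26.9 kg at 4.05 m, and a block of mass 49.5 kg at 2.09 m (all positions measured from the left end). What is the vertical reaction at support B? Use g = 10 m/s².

Take moments about support A.
Beam weight: 18.6 × 10 = 186 N down at 3.525 m → arm 3.525 m, τ = 186 × 3.525 = 655.6 N·m clockwise.
Sign: 12.2 × 10 = 122 N down at 5.49 m → arm 5.49 m, τ = 122 × 5.49 = 669.8 N·m clockwise.
Bag of cement: 21.2 × 10 = 212 N down at 0.621 m → arm 0.621 m, τ = 212 × 0.621 = 131.7 N·m clockwise.
Battery pack: 26.9 × 10 = 269 N down at 4.05 m → arm 4.05 m, τ = 269 × 4.05 = 1089 N·m clockwise.
Block: 49.5 × 10 = 495 N down at 2.09 m → arm 2.09 m, τ = 495 × 2.09 = 1035 N·m clockwise.
Net load moment about support A = 3581 N·m clockwise.
Reaction R at support B is upward at 7.05 m, arm 7.05 m → moment R × 7.05 counterclockwise.
For rotational equilibrium, R × 7.05 = 3581, so R = 508 N.

R_B ≈ 508 N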